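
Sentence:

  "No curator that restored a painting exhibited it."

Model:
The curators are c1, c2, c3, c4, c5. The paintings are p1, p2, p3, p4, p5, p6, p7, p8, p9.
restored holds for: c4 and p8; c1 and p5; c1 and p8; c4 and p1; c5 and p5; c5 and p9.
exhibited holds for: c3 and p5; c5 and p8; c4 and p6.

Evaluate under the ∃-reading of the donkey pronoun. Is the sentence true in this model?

"it" takes "a painting" as antecedent — a donkey pronoun bound across the clause boundary.
Truth condition: for no (c,p) with restored(c,p) does exhibited(c,p) hold.
Restrictor pairs — does the scope hold? (c1,p5):fails  (c1,p8):fails  (c4,p1):fails  (c4,p8):fails  (c5,p5):fails  (c5,p9):fails
Scope holds for no restrictor pair, so the sentence is true.

True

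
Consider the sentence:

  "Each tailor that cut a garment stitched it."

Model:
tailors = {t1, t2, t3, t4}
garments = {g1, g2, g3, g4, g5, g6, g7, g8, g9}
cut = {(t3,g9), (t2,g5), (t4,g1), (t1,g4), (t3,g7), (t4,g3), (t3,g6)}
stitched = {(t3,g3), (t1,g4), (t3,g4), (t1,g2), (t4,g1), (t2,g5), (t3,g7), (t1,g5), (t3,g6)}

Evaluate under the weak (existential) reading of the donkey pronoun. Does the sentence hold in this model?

"it" takes "a garment" as antecedent — a donkey pronoun bound across the clause boundary.
Weak reading: every tailor t with some cut-garment has at least one cut-garment g such that stitched(t,g).
Per tailor: t1:✓  t2:✓  t3:✓  t4:✓
Every tailor in the restrictor has a witness.

True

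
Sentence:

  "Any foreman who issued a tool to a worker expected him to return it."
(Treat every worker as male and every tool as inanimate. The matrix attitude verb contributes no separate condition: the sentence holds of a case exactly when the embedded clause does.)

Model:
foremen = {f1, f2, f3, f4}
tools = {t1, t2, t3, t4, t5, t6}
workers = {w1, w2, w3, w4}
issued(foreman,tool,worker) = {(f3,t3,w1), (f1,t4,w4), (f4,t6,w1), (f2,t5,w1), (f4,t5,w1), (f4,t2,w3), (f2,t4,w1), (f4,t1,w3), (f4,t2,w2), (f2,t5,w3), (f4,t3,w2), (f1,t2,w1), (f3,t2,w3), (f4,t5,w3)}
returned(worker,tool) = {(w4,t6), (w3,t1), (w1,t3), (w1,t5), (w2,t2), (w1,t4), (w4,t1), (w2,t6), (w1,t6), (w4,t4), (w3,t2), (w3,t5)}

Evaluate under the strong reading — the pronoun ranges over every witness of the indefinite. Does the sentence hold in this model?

"him" takes "a worker" as antecedent and "it" takes "a tool"; both are donkey pronouns co-varying with the restrictor.
Strong reading: for every (f,t,w) with issued(f,t,w), returned(w,t).
Restrictor triples: (f1,t2,w1)→returned(w1,t2) ✗  (f1,t4,w4)→returned(w4,t4) ✓  (f2,t4,w1)→returned(w1,t4) ✓  (f2,t5,w1)→returned(w1,t5) ✓  (f2,t5,w3)→returned(w3,t5) ✓  (f3,t2,w3)→returned(w3,t2) ✓  (f3,t3,w1)→returned(w1,t3) ✓  (f4,t1,w3)→returned(w3,t1) ✓  (f4,t2,w2)→returned(w2,t2) ✓  (f4,t2,w3)→returned(w3,t2) ✓  (f4,t3,w2)→returned(w2,t3) ✗  (f4,t5,w1)→returned(w1,t5) ✓  (f4,t5,w3)→returned(w3,t5) ✓  (f4,t6,w1)→returned(w1,t6) ✓
Counterexample: (f1,t2,w1) — returned(w1,t2) does not hold.

False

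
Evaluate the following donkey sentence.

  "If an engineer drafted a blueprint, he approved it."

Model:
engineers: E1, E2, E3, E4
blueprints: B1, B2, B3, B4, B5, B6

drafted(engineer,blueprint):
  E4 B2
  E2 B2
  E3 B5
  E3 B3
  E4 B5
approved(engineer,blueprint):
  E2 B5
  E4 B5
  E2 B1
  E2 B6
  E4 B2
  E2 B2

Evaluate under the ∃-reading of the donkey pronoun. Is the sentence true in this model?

"it" takes "a blueprint" as antecedent — a donkey pronoun bound across the clause boundary.
Weak reading: every engineer e with some drafted-blueprint has at least one drafted-blueprint b such that approved(e,b).
Per engineer: E2:✓  E3:✗  E4:✓
E3 has no witness among its drafted-blueprints.

False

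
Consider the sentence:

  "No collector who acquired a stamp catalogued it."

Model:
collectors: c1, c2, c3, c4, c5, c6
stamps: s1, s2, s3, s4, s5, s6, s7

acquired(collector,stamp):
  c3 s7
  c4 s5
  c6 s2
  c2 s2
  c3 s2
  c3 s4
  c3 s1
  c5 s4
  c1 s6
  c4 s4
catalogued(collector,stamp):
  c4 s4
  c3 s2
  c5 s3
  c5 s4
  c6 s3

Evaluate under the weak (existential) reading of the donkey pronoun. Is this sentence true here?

"it" takes "a stamp" as antecedent — a donkey pronoun bound across the clause boundary.
Truth condition: for no (c,s) with acquired(c,s) does catalogued(c,s) hold.
Restrictor pairs — does the scope hold? (c1,s6):fails  (c2,s2):fails  (c3,s1):fails  (c3,s2):holds  (c3,s4):fails  (c3,s7):fails  (c4,s4):holds  (c4,s5):fails  (c5,s4):holds  (c6,s2):fails
Scope holds for 3 pair(s), so the sentence is false.

False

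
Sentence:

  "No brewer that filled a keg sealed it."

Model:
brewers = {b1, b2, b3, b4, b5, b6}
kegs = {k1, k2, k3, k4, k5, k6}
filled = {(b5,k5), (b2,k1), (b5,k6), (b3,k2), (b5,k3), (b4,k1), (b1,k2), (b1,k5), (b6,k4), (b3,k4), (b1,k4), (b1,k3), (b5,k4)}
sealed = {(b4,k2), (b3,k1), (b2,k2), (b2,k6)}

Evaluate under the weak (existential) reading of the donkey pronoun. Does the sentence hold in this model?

True

"it" takes "a keg" as antecedent — a donkey pronoun bound across the clause boundary.
Truth condition: for no (b,k) with filled(b,k) does sealed(b,k) hold.
Restrictor pairs — does the scope hold? (b1,k2):fails  (b1,k3):fails  (b1,k4):fails  (b1,k5):fails  (b2,k1):fails  (b3,k2):fails  (b3,k4):fails  (b4,k1):fails  (b5,k3):fails  (b5,k4):fails  (b5,k5):fails  (b5,k6):fails  (b6,k4):fails
Scope holds for no restrictor pair, so the sentence is true.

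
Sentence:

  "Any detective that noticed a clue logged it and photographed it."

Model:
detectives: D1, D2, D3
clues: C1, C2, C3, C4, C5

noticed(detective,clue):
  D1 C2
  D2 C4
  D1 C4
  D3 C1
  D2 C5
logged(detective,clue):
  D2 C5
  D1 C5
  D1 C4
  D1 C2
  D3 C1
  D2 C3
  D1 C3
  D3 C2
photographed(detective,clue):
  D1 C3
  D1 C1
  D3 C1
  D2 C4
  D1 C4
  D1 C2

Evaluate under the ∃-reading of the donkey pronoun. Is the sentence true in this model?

"it" takes "a clue" as antecedent — a donkey pronoun bound across the clause boundary.
Weak reading: every detective d with some noticed-clue has at least one noticed-clue c such that logged(d,c) ∧ photographed(d,c).
Per detective: D1:✓  D2:✗  D3:✓
D2 has no witness among its noticed-clues.

False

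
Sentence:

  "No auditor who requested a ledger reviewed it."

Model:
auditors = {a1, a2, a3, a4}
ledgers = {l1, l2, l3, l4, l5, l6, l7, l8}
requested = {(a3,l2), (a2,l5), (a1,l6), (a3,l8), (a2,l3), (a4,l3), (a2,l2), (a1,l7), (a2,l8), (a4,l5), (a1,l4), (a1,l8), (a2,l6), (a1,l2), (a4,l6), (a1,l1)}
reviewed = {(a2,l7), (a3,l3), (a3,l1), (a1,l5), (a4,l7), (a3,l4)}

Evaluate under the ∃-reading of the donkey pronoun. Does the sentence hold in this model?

True

"it" takes "a ledger" as antecedent — a donkey pronoun bound across the clause boundary.
Truth condition: for no (a,l) with requested(a,l) does reviewed(a,l) hold.
Restrictor pairs — does the scope hold? (a1,l1):fails  (a1,l2):fails  (a1,l4):fails  (a1,l6):fails  (a1,l7):fails  (a1,l8):fails  (a2,l2):fails  (a2,l3):fails  (a2,l5):fails  (a2,l6):fails  (a2,l8):fails  (a3,l2):fails  (a3,l8):fails  (a4,l3):fails  (a4,l5):fails  (a4,l6):fails
Scope holds for no restrictor pair, so the sentence is true.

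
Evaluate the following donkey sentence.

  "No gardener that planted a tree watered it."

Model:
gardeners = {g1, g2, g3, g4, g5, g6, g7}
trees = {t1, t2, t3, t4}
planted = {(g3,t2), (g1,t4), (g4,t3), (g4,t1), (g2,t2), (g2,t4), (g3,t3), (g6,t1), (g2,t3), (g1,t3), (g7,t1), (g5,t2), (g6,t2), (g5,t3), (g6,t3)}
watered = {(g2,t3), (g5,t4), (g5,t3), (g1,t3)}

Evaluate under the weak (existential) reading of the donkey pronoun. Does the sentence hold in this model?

False

"it" takes "a tree" as antecedent — a donkey pronoun bound across the clause boundary.
Truth condition: for no (g,t) with planted(g,t) does watered(g,t) hold.
Restrictor pairs — does the scope hold? (g1,t3):holds  (g1,t4):fails  (g2,t2):fails  (g2,t3):holds  (g2,t4):fails  (g3,t2):fails  (g3,t3):fails  (g4,t1):fails  (g4,t3):fails  (g5,t2):fails  (g5,t3):holds  (g6,t1):fails  (g6,t2):fails  (g6,t3):fails  (g7,t1):fails
Scope holds for 3 pair(s), so the sentence is false.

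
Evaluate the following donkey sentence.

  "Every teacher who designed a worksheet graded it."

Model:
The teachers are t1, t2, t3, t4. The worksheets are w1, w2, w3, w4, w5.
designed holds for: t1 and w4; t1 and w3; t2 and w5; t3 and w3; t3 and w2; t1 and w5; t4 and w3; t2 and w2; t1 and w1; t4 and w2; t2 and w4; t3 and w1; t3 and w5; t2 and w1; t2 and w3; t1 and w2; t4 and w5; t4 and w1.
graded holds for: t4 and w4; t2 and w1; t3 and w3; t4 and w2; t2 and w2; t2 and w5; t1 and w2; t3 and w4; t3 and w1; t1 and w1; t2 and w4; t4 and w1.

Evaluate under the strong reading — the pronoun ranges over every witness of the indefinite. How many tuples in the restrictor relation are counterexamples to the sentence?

8

"it" takes "a worksheet" as antecedent — a donkey pronoun bound across the clause boundary.
Strong reading: for every (t,w) with designed(t,w), graded(t,w).
Restrictor pairs: (t1,w1) ✓  (t1,w2) ✓  (t1,w3) ✗  (t1,w4) ✗  (t1,w5) ✗  (t2,w1) ✓  (t2,w2) ✓  (t2,w3) ✗  (t2,w4) ✓  (t2,w5) ✓  (t3,w1) ✓  (t3,w2) ✗  (t3,w3) ✓  (t3,w5) ✗  (t4,w1) ✓  (t4,w2) ✓  (t4,w3) ✗  (t4,w5) ✗
Counterexamples (restrictor pairs failing the scope): 8.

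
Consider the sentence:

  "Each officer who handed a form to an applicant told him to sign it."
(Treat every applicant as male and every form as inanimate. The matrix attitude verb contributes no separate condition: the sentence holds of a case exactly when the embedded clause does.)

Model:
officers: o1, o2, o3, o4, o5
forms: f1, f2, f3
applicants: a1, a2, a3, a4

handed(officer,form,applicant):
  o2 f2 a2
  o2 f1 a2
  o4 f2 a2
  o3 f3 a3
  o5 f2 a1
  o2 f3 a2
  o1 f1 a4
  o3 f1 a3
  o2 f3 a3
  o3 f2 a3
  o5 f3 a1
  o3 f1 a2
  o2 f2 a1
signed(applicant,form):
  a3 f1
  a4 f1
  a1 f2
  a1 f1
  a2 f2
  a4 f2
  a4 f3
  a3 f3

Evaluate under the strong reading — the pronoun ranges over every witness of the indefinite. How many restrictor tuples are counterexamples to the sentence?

5

"him" takes "an applicant" as antecedent and "it" takes "a form"; both are donkey pronouns co-varying with the restrictor.
Strong reading: for every (o,f,a) with handed(o,f,a), signed(a,f).
Restrictor triples: (o1,f1,a4)→signed(a4,f1) ✓  (o2,f1,a2)→signed(a2,f1) ✗  (o2,f2,a1)→signed(a1,f2) ✓  (o2,f2,a2)→signed(a2,f2) ✓  (o2,f3,a2)→signed(a2,f3) ✗  (o2,f3,a3)→signed(a3,f3) ✓  (o3,f1,a2)→signed(a2,f1) ✗  (o3,f1,a3)→signed(a3,f1) ✓  (o3,f2,a3)→signed(a3,f2) ✗  (o3,f3,a3)→signed(a3,f3) ✓  (o4,f2,a2)→signed(a2,f2) ✓  (o5,f2,a1)→signed(a1,f2) ✓  (o5,f3,a1)→signed(a1,f3) ✗
Counterexamples (restrictor triples failing the scope): 5.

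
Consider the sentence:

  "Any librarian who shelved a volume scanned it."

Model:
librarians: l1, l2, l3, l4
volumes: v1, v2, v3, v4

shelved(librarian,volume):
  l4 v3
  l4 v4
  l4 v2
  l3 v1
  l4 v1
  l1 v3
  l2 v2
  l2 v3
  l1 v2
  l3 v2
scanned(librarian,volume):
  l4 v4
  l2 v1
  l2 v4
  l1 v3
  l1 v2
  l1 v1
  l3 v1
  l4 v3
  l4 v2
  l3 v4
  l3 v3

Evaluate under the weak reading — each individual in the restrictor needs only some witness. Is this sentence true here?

False

"it" takes "a volume" as antecedent — a donkey pronoun bound across the clause boundary.
Weak reading: every librarian l with some shelved-volume has at least one shelved-volume v such that scanned(l,v).
Per librarian: l1:✓  l2:✗  l3:✓  l4:✓
l2 has no witness among its shelved-volumes.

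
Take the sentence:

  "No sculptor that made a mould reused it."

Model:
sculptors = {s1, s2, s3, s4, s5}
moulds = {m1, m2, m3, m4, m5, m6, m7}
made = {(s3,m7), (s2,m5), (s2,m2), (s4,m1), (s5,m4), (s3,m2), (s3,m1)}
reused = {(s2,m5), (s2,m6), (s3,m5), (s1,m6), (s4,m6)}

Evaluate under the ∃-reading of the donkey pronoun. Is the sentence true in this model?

"it" takes "a mould" as antecedent — a donkey pronoun bound across the clause boundary.
Truth condition: for no (s,m) with made(s,m) does reused(s,m) hold.
Restrictor pairs — does the scope hold? (s2,m2):fails  (s2,m5):holds  (s3,m1):fails  (s3,m2):fails  (s3,m7):fails  (s4,m1):fails  (s5,m4):fails
Scope holds for 1 pair(s), so the sentence is false.

False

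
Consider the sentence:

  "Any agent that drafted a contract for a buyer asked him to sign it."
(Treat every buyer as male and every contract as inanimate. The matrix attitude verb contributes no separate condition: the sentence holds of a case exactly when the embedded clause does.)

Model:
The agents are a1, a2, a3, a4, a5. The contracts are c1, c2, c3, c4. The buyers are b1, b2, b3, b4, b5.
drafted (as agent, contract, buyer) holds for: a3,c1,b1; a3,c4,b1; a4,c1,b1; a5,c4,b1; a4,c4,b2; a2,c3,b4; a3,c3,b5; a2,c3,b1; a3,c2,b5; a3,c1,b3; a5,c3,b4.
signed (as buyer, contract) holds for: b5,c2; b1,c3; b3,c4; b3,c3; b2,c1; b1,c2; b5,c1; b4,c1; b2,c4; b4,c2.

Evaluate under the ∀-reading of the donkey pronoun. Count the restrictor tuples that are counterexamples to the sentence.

8

"him" takes "a buyer" as antecedent and "it" takes "a contract"; both are donkey pronouns co-varying with the restrictor.
Strong reading: for every (a,c,b) with drafted(a,c,b), signed(b,c).
Restrictor triples: (a2,c3,b1)→signed(b1,c3) ✓  (a2,c3,b4)→signed(b4,c3) ✗  (a3,c1,b1)→signed(b1,c1) ✗  (a3,c1,b3)→signed(b3,c1) ✗  (a3,c2,b5)→signed(b5,c2) ✓  (a3,c3,b5)→signed(b5,c3) ✗  (a3,c4,b1)→signed(b1,c4) ✗  (a4,c1,b1)→signed(b1,c1) ✗  (a4,c4,b2)→signed(b2,c4) ✓  (a5,c3,b4)→signed(b4,c3) ✗  (a5,c4,b1)→signed(b1,c4) ✗
Counterexamples (restrictor triples failing the scope): 8.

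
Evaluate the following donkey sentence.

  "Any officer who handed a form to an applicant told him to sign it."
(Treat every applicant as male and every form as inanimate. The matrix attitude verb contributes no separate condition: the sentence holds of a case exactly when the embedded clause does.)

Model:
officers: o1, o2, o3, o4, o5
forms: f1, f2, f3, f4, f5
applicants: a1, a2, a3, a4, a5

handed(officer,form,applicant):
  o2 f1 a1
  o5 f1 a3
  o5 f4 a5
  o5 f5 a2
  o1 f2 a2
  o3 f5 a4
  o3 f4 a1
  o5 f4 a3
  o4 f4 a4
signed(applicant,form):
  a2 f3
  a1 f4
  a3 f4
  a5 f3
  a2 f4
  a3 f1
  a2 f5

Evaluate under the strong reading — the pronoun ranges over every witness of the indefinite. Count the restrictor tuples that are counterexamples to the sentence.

"him" takes "an applicant" as antecedent and "it" takes "a form"; both are donkey pronouns co-varying with the restrictor.
Strong reading: for every (o,f,a) with handed(o,f,a), signed(a,f).
Restrictor triples: (o1,f2,a2)→signed(a2,f2) ✗  (o2,f1,a1)→signed(a1,f1) ✗  (o3,f4,a1)→signed(a1,f4) ✓  (o3,f5,a4)→signed(a4,f5) ✗  (o4,f4,a4)→signed(a4,f4) ✗  (o5,f1,a3)→signed(a3,f1) ✓  (o5,f4,a3)→signed(a3,f4) ✓  (o5,f4,a5)→signed(a5,f4) ✗  (o5,f5,a2)→signed(a2,f5) ✓
Counterexamples (restrictor triples failing the scope): 5.

5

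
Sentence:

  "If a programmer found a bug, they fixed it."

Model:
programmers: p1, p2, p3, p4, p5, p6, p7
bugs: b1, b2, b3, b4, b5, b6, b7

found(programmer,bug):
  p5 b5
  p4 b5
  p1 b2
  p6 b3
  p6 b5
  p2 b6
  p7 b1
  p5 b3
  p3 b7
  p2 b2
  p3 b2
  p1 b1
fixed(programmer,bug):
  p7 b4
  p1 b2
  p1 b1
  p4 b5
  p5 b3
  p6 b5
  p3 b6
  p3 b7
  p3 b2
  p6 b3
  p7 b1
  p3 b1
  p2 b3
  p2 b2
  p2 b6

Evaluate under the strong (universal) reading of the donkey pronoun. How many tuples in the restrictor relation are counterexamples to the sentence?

"it" takes "a bug" as antecedent — a donkey pronoun bound across the clause boundary.
Strong reading: for every (p,b) with found(p,b), fixed(p,b).
Restrictor pairs: (p1,b1) ✓  (p1,b2) ✓  (p2,b2) ✓  (p2,b6) ✓  (p3,b2) ✓  (p3,b7) ✓  (p4,b5) ✓  (p5,b3) ✓  (p5,b5) ✗  (p6,b3) ✓  (p6,b5) ✓  (p7,b1) ✓
Counterexamples (restrictor pairs failing the scope): 1.

1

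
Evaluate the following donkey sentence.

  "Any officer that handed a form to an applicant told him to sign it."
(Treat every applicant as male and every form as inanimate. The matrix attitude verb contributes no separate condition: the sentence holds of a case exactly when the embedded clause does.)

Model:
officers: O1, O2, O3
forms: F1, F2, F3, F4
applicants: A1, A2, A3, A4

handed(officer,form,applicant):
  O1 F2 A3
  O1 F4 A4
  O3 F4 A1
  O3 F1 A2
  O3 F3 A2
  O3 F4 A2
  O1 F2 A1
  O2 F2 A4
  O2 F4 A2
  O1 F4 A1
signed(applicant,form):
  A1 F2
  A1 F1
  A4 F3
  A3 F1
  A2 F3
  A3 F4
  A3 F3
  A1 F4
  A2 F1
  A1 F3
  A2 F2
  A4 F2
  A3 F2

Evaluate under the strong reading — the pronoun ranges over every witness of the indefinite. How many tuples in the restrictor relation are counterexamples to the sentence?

"him" takes "an applicant" as antecedent and "it" takes "a form"; both are donkey pronouns co-varying with the restrictor.
Strong reading: for every (o,f,a) with handed(o,f,a), signed(a,f).
Restrictor triples: (O1,F2,A1)→signed(A1,F2) ✓  (O1,F2,A3)→signed(A3,F2) ✓  (O1,F4,A1)→signed(A1,F4) ✓  (O1,F4,A4)→signed(A4,F4) ✗  (O2,F2,A4)→signed(A4,F2) ✓  (O2,F4,A2)→signed(A2,F4) ✗  (O3,F1,A2)→signed(A2,F1) ✓  (O3,F3,A2)→signed(A2,F3) ✓  (O3,F4,A1)→signed(A1,F4) ✓  (O3,F4,A2)→signed(A2,F4) ✗
Counterexamples (restrictor triples failing the scope): 3.

3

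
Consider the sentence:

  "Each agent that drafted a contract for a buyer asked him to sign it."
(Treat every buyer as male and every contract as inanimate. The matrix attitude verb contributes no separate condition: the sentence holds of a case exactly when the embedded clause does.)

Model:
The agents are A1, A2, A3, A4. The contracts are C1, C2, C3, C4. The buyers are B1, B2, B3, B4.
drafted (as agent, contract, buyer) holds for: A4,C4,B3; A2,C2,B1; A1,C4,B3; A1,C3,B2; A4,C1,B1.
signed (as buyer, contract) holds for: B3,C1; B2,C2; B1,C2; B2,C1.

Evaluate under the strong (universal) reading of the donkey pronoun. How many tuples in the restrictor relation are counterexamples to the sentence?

4

"him" takes "a buyer" as antecedent and "it" takes "a contract"; both are donkey pronouns co-varying with the restrictor.
Strong reading: for every (a,c,b) with drafted(a,c,b), signed(b,c).
Restrictor triples: (A1,C3,B2)→signed(B2,C3) ✗  (A1,C4,B3)→signed(B3,C4) ✗  (A2,C2,B1)→signed(B1,C2) ✓  (A4,C1,B1)→signed(B1,C1) ✗  (A4,C4,B3)→signed(B3,C4) ✗
Counterexamples (restrictor triples failing the scope): 4.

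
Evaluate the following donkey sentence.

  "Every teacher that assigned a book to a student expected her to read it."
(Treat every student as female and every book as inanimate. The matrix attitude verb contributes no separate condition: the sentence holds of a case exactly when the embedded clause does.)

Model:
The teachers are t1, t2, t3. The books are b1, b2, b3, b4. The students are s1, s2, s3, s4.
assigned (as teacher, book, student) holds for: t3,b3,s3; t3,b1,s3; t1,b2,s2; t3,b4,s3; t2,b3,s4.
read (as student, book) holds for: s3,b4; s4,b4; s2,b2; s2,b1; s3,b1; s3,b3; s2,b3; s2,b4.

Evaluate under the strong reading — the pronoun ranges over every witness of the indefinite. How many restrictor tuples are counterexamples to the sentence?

"her" takes "a student" as antecedent and "it" takes "a book"; both are donkey pronouns co-varying with the restrictor.
Strong reading: for every (t,b,s) with assigned(t,b,s), read(s,b).
Restrictor triples: (t1,b2,s2)→read(s2,b2) ✓  (t2,b3,s4)→read(s4,b3) ✗  (t3,b1,s3)→read(s3,b1) ✓  (t3,b3,s3)→read(s3,b3) ✓  (t3,b4,s3)→read(s3,b4) ✓
Counterexamples (restrictor triples failing the scope): 1.

1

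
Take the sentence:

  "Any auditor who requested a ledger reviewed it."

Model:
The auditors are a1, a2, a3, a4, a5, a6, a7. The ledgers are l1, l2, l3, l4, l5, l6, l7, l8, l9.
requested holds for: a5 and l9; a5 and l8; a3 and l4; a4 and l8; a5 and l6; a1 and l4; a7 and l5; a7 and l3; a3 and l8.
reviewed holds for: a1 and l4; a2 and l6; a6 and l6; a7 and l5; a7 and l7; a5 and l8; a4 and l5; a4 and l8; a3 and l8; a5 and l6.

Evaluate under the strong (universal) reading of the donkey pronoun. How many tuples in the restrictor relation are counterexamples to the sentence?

3

"it" takes "a ledger" as antecedent — a donkey pronoun bound across the clause boundary.
Strong reading: for every (a,l) with requested(a,l), reviewed(a,l).
Restrictor pairs: (a1,l4) ✓  (a3,l4) ✗  (a3,l8) ✓  (a4,l8) ✓  (a5,l6) ✓  (a5,l8) ✓  (a5,l9) ✗  (a7,l3) ✗  (a7,l5) ✓
Counterexamples (restrictor pairs failing the scope): 3.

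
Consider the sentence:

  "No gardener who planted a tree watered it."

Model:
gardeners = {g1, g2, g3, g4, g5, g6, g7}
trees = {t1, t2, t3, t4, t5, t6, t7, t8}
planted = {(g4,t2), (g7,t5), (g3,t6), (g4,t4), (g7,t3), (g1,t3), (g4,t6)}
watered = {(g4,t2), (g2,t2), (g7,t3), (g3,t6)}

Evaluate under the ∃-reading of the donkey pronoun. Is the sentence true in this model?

False

"it" takes "a tree" as antecedent — a donkey pronoun bound across the clause boundary.
Truth condition: for no (g,t) with planted(g,t) does watered(g,t) hold.
Restrictor pairs — does the scope hold? (g1,t3):fails  (g3,t6):holds  (g4,t2):holds  (g4,t4):fails  (g4,t6):fails  (g7,t3):holds  (g7,t5):fails
Scope holds for 3 pair(s), so the sentence is false.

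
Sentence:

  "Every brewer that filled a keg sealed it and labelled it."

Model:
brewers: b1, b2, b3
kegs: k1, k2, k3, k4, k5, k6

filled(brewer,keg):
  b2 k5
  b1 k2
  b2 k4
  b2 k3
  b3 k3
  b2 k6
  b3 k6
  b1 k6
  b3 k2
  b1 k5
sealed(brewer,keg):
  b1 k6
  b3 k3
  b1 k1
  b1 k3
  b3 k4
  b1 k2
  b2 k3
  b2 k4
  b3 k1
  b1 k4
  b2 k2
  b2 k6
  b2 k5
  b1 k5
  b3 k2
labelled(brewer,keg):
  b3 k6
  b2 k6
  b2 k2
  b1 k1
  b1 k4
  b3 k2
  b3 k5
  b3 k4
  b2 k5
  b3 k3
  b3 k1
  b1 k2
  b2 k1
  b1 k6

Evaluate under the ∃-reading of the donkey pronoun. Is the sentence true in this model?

"it" takes "a keg" as antecedent — a donkey pronoun bound across the clause boundary.
Weak reading: every brewer b with some filled-keg has at least one filled-keg k such that sealed(b,k) ∧ labelled(b,k).
Per brewer: b1:✓  b2:✓  b3:✓
Every brewer in the restrictor has a witness.

True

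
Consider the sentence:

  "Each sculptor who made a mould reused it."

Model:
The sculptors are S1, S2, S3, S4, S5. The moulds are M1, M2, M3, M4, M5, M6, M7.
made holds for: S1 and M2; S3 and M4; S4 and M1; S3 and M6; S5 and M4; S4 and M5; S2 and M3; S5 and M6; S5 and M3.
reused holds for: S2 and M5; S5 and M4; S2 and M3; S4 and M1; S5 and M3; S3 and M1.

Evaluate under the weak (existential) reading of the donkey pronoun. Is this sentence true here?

False

"it" takes "a mould" as antecedent — a donkey pronoun bound across the clause boundary.
Weak reading: every sculptor s with some made-mould has at least one made-mould m such that reused(s,m).
Per sculptor: S1:✗  S2:✓  S3:✗  S4:✓  S5:✓
S1 has no witness among its made-moulds.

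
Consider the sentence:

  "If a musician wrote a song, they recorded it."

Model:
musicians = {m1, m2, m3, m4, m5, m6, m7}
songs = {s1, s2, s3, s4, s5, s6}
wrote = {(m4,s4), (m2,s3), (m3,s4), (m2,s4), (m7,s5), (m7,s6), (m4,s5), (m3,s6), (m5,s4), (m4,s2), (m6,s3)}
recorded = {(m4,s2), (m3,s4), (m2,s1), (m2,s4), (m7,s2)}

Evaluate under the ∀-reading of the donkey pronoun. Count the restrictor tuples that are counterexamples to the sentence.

"it" takes "a song" as antecedent — a donkey pronoun bound across the clause boundary.
Strong reading: for every (m,s) with wrote(m,s), recorded(m,s).
Restrictor pairs: (m2,s3) ✗  (m2,s4) ✓  (m3,s4) ✓  (m3,s6) ✗  (m4,s2) ✓  (m4,s4) ✗  (m4,s5) ✗  (m5,s4) ✗  (m6,s3) ✗  (m7,s5) ✗  (m7,s6) ✗
Counterexamples (restrictor pairs failing the scope): 8.

8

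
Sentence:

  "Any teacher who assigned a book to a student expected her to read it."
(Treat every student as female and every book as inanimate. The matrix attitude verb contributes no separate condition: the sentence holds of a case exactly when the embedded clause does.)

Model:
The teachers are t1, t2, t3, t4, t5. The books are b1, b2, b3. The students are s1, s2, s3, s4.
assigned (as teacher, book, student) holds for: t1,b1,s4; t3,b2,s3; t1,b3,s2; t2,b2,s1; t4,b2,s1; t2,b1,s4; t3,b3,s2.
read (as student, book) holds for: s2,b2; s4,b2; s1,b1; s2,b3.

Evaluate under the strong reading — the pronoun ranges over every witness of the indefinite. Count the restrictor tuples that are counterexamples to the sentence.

5

"her" takes "a student" as antecedent and "it" takes "a book"; both are donkey pronouns co-varying with the restrictor.
Strong reading: for every (t,b,s) with assigned(t,b,s), read(s,b).
Restrictor triples: (t1,b1,s4)→read(s4,b1) ✗  (t1,b3,s2)→read(s2,b3) ✓  (t2,b1,s4)→read(s4,b1) ✗  (t2,b2,s1)→read(s1,b2) ✗  (t3,b2,s3)→read(s3,b2) ✗  (t3,b3,s2)→read(s2,b3) ✓  (t4,b2,s1)→read(s1,b2) ✗
Counterexamples (restrictor triples failing the scope): 5.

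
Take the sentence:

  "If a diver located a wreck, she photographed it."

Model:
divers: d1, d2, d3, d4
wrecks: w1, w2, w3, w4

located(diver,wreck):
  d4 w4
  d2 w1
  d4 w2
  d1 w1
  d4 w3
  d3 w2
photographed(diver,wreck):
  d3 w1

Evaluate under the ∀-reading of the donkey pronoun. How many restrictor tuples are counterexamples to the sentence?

6

"it" takes "a wreck" as antecedent — a donkey pronoun bound across the clause boundary.
Strong reading: for every (d,w) with located(d,w), photographed(d,w).
Restrictor pairs: (d1,w1) ✗  (d2,w1) ✗  (d3,w2) ✗  (d4,w2) ✗  (d4,w3) ✗  (d4,w4) ✗
Counterexamples (restrictor pairs failing the scope): 6.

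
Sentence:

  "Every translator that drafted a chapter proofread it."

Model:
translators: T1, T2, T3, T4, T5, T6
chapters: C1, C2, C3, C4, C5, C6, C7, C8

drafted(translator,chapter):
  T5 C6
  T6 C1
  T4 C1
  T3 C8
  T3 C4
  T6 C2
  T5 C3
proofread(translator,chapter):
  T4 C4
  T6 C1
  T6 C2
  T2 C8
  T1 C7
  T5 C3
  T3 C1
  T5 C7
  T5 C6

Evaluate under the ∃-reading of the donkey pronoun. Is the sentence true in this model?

False

"it" takes "a chapter" as antecedent — a donkey pronoun bound across the clause boundary.
Weak reading: every translator t with some drafted-chapter has at least one drafted-chapter c such that proofread(t,c).
Per translator: T3:✗  T4:✗  T5:✓  T6:✓
T3 has no witness among its drafted-chapters.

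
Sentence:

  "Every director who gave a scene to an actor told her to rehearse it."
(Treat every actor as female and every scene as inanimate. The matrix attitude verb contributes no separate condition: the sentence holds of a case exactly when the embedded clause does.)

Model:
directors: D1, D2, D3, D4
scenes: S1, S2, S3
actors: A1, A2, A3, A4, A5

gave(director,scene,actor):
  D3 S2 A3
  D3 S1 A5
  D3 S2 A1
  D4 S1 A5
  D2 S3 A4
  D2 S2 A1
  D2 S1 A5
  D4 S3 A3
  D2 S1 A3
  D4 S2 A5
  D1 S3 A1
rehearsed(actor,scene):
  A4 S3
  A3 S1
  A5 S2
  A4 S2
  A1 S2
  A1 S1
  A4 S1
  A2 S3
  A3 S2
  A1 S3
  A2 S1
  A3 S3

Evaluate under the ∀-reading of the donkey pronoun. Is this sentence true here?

False

"her" takes "an actor" as antecedent and "it" takes "a scene"; both are donkey pronouns co-varying with the restrictor.
Strong reading: for every (d,s,a) with gave(d,s,a), rehearsed(a,s).
Restrictor triples: (D1,S3,A1)→rehearsed(A1,S3) ✓  (D2,S1,A3)→rehearsed(A3,S1) ✓  (D2,S1,A5)→rehearsed(A5,S1) ✗  (D2,S2,A1)→rehearsed(A1,S2) ✓  (D2,S3,A4)→rehearsed(A4,S3) ✓  (D3,S1,A5)→rehearsed(A5,S1) ✗  (D3,S2,A1)→rehearsed(A1,S2) ✓  (D3,S2,A3)→rehearsed(A3,S2) ✓  (D4,S1,A5)→rehearsed(A5,S1) ✗  (D4,S2,A5)→rehearsed(A5,S2) ✓  (D4,S3,A3)→rehearsed(A3,S3) ✓
Counterexample: (D2,S1,A5) — rehearsed(A5,S1) does not hold.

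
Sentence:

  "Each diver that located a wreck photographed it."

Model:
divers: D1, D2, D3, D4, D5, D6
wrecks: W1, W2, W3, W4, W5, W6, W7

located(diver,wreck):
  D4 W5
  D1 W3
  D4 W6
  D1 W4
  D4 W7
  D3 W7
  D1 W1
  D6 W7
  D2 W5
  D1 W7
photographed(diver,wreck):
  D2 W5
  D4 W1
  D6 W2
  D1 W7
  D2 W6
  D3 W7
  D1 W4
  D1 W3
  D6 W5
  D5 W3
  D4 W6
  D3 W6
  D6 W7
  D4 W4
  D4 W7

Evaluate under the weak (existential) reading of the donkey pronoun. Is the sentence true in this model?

True

"it" takes "a wreck" as antecedent — a donkey pronoun bound across the clause boundary.
Weak reading: every diver d with some located-wreck has at least one located-wreck w such that photographed(d,w).
Per diver: D1:✓  D2:✓  D3:✓  D4:✓  D6:✓
Every diver in the restrictor has a witness.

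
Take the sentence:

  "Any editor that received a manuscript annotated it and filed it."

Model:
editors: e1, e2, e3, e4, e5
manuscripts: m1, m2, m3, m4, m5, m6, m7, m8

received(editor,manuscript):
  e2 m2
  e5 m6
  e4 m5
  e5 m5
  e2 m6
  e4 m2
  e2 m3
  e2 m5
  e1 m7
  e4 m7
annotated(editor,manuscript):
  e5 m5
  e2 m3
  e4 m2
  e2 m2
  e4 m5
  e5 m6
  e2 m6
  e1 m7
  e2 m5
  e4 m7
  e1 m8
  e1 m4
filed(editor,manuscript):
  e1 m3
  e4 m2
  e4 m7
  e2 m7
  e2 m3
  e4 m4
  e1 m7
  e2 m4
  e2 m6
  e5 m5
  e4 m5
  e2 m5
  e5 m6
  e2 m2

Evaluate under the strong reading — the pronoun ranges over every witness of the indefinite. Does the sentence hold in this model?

True

"it" takes "a manuscript" as antecedent — a donkey pronoun bound across the clause boundary.
Strong reading: for every (e,m) with received(e,m), annotated(e,m) ∧ filed(e,m).
Restrictor pairs: (e1,m7) ✓  (e2,m2) ✓  (e2,m3) ✓  (e2,m5) ✓  (e2,m6) ✓  (e4,m2) ✓  (e4,m5) ✓  (e4,m7) ✓  (e5,m5) ✓  (e5,m6) ✓
Every restrictor pair satisfies the scope.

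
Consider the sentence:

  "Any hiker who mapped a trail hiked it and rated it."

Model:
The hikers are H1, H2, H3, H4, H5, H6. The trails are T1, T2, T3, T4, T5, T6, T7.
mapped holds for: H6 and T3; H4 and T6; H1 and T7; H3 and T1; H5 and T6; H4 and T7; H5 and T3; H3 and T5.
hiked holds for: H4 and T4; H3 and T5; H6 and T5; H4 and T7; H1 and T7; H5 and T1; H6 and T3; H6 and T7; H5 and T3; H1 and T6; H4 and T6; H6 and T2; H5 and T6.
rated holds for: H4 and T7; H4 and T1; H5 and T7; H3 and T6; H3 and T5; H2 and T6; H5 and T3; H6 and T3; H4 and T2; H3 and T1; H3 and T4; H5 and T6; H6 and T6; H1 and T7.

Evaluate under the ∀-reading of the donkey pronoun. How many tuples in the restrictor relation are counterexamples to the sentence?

2

"it" takes "a trail" as antecedent — a donkey pronoun bound across the clause boundary.
Strong reading: for every (h,t) with mapped(h,t), hiked(h,t) ∧ rated(h,t).
Restrictor pairs: (H1,T7) ✓  (H3,T1) ✗  (H3,T5) ✓  (H4,T6) ✗  (H4,T7) ✓  (H5,T3) ✓  (H5,T6) ✓  (H6,T3) ✓
Counterexamples (restrictor pairs failing the scope): 2.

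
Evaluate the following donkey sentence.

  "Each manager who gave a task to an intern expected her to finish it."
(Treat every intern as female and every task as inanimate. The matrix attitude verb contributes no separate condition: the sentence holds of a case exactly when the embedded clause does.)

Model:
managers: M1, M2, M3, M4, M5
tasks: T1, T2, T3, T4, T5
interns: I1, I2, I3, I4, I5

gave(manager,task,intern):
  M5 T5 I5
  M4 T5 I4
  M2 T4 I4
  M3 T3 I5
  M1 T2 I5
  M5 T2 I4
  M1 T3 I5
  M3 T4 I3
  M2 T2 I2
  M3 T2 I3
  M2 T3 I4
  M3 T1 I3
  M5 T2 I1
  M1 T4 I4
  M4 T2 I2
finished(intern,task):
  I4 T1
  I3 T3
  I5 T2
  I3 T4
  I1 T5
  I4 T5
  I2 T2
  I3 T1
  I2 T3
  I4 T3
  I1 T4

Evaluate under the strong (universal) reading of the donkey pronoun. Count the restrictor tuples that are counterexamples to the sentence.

"her" takes "an intern" as antecedent and "it" takes "a task"; both are donkey pronouns co-varying with the restrictor.
Strong reading: for every (m,t,i) with gave(m,t,i), finished(i,t).
Restrictor triples: (M1,T2,I5)→finished(I5,T2) ✓  (M1,T3,I5)→finished(I5,T3) ✗  (M1,T4,I4)→finished(I4,T4) ✗  (M2,T2,I2)→finished(I2,T2) ✓  (M2,T3,I4)→finished(I4,T3) ✓  (M2,T4,I4)→finished(I4,T4) ✗  (M3,T1,I3)→finished(I3,T1) ✓  (M3,T2,I3)→finished(I3,T2) ✗  (M3,T3,I5)→finished(I5,T3) ✗  (M3,T4,I3)→finished(I3,T4) ✓  (M4,T2,I2)→finished(I2,T2) ✓  (M4,T5,I4)→finished(I4,T5) ✓  (M5,T2,I1)→finished(I1,T2) ✗  (M5,T2,I4)→finished(I4,T2) ✗  (M5,T5,I5)→finished(I5,T5) ✗
Counterexamples (restrictor triples failing the scope): 8.

8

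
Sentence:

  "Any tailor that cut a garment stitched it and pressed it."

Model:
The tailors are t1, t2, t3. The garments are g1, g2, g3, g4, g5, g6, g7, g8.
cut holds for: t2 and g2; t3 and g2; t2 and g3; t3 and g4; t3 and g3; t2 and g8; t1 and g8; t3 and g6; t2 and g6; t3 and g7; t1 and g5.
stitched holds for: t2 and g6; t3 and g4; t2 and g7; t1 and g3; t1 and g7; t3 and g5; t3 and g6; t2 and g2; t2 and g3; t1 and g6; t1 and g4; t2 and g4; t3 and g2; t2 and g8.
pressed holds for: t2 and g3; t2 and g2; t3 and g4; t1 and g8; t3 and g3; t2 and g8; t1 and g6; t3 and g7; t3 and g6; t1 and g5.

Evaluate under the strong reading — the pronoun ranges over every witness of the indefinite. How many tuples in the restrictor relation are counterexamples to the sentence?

6

"it" takes "a garment" as antecedent — a donkey pronoun bound across the clause boundary.
Strong reading: for every (t,g) with cut(t,g), stitched(t,g) ∧ pressed(t,g).
Restrictor pairs: (t1,g5) ✗  (t1,g8) ✗  (t2,g2) ✓  (t2,g3) ✓  (t2,g6) ✗  (t2,g8) ✓  (t3,g2) ✗  (t3,g3) ✗  (t3,g4) ✓  (t3,g6) ✓  (t3,g7) ✗
Counterexamples (restrictor pairs failing the scope): 6.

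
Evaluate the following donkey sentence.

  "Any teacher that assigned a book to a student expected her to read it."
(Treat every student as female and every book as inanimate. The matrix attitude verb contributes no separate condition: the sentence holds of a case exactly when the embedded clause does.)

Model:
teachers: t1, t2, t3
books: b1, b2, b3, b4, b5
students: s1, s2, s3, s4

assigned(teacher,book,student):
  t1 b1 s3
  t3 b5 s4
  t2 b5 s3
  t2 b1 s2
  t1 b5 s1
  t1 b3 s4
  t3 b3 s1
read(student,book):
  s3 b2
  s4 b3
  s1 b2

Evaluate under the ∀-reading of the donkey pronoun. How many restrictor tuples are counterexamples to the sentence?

6

"her" takes "a student" as antecedent and "it" takes "a book"; both are donkey pronouns co-varying with the restrictor.
Strong reading: for every (t,b,s) with assigned(t,b,s), read(s,b).
Restrictor triples: (t1,b1,s3)→read(s3,b1) ✗  (t1,b3,s4)→read(s4,b3) ✓  (t1,b5,s1)→read(s1,b5) ✗  (t2,b1,s2)→read(s2,b1) ✗  (t2,b5,s3)→read(s3,b5) ✗  (t3,b3,s1)→read(s1,b3) ✗  (t3,b5,s4)→read(s4,b5) ✗
Counterexamples (restrictor triples failing the scope): 6.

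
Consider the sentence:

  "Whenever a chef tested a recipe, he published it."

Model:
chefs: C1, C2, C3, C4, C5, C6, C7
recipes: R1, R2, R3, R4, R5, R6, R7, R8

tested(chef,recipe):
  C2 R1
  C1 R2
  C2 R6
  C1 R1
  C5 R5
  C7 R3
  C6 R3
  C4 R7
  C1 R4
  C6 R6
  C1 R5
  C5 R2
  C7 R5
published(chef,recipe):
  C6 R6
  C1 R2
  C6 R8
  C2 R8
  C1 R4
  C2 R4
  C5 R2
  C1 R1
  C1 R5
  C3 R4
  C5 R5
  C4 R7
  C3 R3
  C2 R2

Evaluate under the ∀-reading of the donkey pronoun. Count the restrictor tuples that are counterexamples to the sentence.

"it" takes "a recipe" as antecedent — a donkey pronoun bound across the clause boundary.
Strong reading: for every (c,r) with tested(c,r), published(c,r).
Restrictor pairs: (C1,R1) ✓  (C1,R2) ✓  (C1,R4) ✓  (C1,R5) ✓  (C2,R1) ✗  (C2,R6) ✗  (C4,R7) ✓  (C5,R2) ✓  (C5,R5) ✓  (C6,R3) ✗  (C6,R6) ✓  (C7,R3) ✗  (C7,R5) ✗
Counterexamples (restrictor pairs failing the scope): 5.

5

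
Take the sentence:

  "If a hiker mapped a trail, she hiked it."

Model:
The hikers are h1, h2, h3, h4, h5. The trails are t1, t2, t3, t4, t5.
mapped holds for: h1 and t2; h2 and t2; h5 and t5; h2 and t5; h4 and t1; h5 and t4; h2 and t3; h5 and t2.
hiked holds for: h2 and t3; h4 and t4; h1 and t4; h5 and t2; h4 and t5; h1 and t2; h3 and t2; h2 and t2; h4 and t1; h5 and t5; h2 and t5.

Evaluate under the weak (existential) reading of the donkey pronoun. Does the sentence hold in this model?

"it" takes "a trail" as antecedent — a donkey pronoun bound across the clause boundary.
Weak reading: every hiker h with some mapped-trail has at least one mapped-trail t such that hiked(h,t).
Per hiker: h1:✓  h2:✓  h4:✓  h5:✓
Every hiker in the restrictor has a witness.

True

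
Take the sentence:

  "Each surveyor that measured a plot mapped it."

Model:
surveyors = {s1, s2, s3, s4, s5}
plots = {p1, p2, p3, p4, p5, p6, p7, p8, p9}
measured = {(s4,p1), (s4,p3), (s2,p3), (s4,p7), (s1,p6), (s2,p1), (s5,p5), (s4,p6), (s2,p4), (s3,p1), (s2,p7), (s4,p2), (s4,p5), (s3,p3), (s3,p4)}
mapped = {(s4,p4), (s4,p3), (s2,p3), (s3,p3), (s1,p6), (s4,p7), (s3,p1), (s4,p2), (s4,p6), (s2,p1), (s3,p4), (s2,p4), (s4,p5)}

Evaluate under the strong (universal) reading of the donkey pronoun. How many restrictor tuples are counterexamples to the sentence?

"it" takes "a plot" as antecedent — a donkey pronoun bound across the clause boundary.
Strong reading: for every (s,p) with measured(s,p), mapped(s,p).
Restrictor pairs: (s1,p6) ✓  (s2,p1) ✓  (s2,p3) ✓  (s2,p4) ✓  (s2,p7) ✗  (s3,p1) ✓  (s3,p3) ✓  (s3,p4) ✓  (s4,p1) ✗  (s4,p2) ✓  (s4,p3) ✓  (s4,p5) ✓  (s4,p6) ✓  (s4,p7) ✓  (s5,p5) ✗
Counterexamples (restrictor pairs failing the scope): 3.

3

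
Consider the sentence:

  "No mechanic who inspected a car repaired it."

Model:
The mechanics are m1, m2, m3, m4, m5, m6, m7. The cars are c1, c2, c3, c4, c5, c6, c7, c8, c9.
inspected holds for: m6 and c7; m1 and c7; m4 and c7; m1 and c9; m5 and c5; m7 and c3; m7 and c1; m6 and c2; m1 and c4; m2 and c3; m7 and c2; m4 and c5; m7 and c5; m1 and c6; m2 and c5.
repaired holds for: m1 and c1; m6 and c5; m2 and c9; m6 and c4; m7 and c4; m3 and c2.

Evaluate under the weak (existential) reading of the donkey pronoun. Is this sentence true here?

True

"it" takes "a car" as antecedent — a donkey pronoun bound across the clause boundary.
Truth condition: for no (m,c) with inspected(m,c) does repaired(m,c) hold.
Restrictor pairs — does the scope hold? (m1,c4):fails  (m1,c6):fails  (m1,c7):fails  (m1,c9):fails  (m2,c3):fails  (m2,c5):fails  (m4,c5):fails  (m4,c7):fails  (m5,c5):fails  (m6,c2):fails  (m6,c7):fails  (m7,c1):fails  (m7,c2):fails  (m7,c3):fails  (m7,c5):fails
Scope holds for no restrictor pair, so the sentence is true.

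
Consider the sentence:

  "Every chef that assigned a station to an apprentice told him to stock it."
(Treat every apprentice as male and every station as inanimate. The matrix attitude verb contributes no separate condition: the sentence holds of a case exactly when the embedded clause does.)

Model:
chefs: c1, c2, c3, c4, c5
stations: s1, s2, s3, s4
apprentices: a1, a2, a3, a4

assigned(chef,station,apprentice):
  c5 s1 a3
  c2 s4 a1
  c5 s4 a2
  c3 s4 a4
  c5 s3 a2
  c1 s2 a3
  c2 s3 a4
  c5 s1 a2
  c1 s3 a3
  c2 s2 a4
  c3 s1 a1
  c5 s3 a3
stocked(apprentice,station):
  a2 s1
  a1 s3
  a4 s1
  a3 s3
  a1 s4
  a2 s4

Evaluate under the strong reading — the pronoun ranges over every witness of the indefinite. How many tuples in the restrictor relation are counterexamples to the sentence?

"him" takes "an apprentice" as antecedent and "it" takes "a station"; both are donkey pronouns co-varying with the restrictor.
Strong reading: for every (c,s,a) with assigned(c,s,a), stocked(a,s).
Restrictor triples: (c1,s2,a3)→stocked(a3,s2) ✗  (c1,s3,a3)→stocked(a3,s3) ✓  (c2,s2,a4)→stocked(a4,s2) ✗  (c2,s3,a4)→stocked(a4,s3) ✗  (c2,s4,a1)→stocked(a1,s4) ✓  (c3,s1,a1)→stocked(a1,s1) ✗  (c3,s4,a4)→stocked(a4,s4) ✗  (c5,s1,a2)→stocked(a2,s1) ✓  (c5,s1,a3)→stocked(a3,s1) ✗  (c5,s3,a2)→stocked(a2,s3) ✗  (c5,s3,a3)→stocked(a3,s3) ✓  (c5,s4,a2)→stocked(a2,s4) ✓
Counterexamples (restrictor triples failing the scope): 7.

7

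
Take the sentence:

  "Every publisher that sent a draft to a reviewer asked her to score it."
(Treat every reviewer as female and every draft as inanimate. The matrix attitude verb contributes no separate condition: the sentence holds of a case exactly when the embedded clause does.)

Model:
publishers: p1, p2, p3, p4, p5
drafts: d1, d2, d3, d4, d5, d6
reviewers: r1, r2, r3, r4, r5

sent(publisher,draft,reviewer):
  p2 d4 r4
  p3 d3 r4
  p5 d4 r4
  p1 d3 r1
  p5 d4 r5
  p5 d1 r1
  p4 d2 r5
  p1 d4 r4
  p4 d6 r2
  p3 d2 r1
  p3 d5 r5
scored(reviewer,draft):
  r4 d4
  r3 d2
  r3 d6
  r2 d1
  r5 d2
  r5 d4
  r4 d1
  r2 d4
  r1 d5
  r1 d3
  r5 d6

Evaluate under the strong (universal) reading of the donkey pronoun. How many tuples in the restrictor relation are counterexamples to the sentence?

5

"her" takes "a reviewer" as antecedent and "it" takes "a draft"; both are donkey pronouns co-varying with the restrictor.
Strong reading: for every (p,d,r) with sent(p,d,r), scored(r,d).
Restrictor triples: (p1,d3,r1)→scored(r1,d3) ✓  (p1,d4,r4)→scored(r4,d4) ✓  (p2,d4,r4)→scored(r4,d4) ✓  (p3,d2,r1)→scored(r1,d2) ✗  (p3,d3,r4)→scored(r4,d3) ✗  (p3,d5,r5)→scored(r5,d5) ✗  (p4,d2,r5)→scored(r5,d2) ✓  (p4,d6,r2)→scored(r2,d6) ✗  (p5,d1,r1)→scored(r1,d1) ✗  (p5,d4,r4)→scored(r4,d4) ✓  (p5,d4,r5)→scored(r5,d4) ✓
Counterexamples (restrictor triples failing the scope): 5.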